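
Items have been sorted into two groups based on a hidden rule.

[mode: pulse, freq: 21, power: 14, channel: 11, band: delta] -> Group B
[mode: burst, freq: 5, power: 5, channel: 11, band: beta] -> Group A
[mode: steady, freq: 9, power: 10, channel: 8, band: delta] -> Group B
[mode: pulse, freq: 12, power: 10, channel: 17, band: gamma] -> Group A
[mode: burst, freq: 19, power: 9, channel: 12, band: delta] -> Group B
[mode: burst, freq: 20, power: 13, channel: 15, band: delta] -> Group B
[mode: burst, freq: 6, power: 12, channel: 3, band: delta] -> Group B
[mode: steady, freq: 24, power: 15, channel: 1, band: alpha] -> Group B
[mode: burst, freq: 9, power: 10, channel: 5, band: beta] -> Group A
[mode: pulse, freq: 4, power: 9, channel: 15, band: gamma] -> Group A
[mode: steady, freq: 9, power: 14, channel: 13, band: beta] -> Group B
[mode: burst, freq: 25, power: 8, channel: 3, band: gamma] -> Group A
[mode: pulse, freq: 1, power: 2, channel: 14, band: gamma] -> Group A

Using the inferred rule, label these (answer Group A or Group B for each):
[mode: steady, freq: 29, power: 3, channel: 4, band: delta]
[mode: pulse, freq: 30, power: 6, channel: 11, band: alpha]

Group B, Group A

The distinguishing property — band is not delta AND power ≤ 10 — holds for all the 'Group A' cases and none of the 'Group B' cases.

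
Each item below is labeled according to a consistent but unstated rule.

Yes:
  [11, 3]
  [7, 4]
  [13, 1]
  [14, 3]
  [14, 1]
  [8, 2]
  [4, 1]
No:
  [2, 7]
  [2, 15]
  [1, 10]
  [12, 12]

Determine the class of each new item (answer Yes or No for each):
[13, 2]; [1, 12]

Yes, No

'Yes' ⟺ first > second.
Yes: [13, 2], since 13 > 2.
No: [1, 12], since 1 < 12.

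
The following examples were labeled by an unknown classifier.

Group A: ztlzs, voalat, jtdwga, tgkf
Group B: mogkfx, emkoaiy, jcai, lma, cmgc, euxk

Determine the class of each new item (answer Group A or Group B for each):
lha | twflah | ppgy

Group B, Group A, Group B

The rule appears to be: contains 't'.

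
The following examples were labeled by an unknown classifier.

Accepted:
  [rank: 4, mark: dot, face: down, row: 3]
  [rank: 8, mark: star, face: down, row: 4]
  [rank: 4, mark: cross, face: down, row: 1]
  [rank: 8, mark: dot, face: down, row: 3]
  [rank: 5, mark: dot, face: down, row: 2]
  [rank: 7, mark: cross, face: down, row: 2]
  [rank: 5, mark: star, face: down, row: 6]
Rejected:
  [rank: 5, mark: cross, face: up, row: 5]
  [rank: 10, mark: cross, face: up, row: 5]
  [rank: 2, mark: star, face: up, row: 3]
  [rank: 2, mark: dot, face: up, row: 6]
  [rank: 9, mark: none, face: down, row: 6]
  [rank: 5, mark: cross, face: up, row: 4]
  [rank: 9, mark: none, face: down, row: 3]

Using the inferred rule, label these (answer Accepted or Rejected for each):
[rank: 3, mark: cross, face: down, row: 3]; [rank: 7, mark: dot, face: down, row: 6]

The classifier is using: face is down AND rank ≤ 8.
[rank: 3, mark: cross, face: down, row: 3] — face is down, rank = 3, hence Accepted. [rank: 7, mark: dot, face: down, row: 6] — face is down, rank = 7, hence Accepted.

Accepted, Accepted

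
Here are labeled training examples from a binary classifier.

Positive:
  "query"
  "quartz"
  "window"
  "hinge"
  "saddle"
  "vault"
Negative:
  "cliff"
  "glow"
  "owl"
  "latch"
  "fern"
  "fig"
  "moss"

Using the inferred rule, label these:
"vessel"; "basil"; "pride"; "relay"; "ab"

Positive, Positive, Positive, Positive, Negative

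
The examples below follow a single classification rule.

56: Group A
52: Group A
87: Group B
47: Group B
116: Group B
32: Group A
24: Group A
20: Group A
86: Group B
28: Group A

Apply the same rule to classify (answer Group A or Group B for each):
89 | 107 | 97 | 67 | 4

One predicate separates the groups cleanly: even AND at most 56.
89 → 89 is odd, 89 > 56 → Group B.
107 → 107 is odd, 107 > 56 → Group B.
97 → 97 is odd, 97 > 56 → Group B.
67 → 67 is odd, 67 > 56 → Group B.
4 → 4 is even, 4 ≤ 56 → Group A.

Group B, Group B, Group B, Group B, Group A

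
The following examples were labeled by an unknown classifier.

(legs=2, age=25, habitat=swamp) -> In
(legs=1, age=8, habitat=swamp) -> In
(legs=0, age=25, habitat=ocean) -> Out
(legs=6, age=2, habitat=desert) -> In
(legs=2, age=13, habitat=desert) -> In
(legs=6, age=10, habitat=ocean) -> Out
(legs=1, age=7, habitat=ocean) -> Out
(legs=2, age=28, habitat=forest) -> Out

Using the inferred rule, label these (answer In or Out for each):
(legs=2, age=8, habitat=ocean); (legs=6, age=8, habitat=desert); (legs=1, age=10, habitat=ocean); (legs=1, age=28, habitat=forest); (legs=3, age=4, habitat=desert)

Out, In, Out, Out, In

Every 'In' example satisfies: habitat is desert OR habitat is swamp. None of the 'Out' examples do.
(legs=2, age=8, habitat=ocean) — habitat is ocean, hence Out. (legs=6, age=8, habitat=desert) — habitat is desert, hence In. (legs=1, age=10, habitat=ocean) — habitat is ocean, hence Out. (legs=1, age=28, habitat=forest) — habitat is forest, hence Out. (legs=3, age=4, habitat=desert) — habitat is desert, hence In.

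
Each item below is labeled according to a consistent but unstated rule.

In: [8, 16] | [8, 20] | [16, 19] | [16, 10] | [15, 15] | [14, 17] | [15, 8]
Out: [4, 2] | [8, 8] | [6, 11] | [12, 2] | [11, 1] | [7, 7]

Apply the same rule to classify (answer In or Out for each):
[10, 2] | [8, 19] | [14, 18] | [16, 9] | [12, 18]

Out, In, In, In, In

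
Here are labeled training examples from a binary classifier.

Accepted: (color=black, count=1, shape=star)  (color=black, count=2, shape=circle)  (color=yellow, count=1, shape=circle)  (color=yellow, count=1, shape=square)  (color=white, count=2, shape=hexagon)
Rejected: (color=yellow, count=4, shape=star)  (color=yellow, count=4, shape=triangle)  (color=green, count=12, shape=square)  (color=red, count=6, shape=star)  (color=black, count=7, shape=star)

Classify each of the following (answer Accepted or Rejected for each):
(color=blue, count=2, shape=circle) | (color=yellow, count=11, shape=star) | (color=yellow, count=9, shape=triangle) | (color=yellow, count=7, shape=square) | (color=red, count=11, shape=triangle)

Accepted, Rejected, Rejected, Rejected, Rejected

One predicate separates the groups cleanly: count ≤ 2.
(color=blue, count=2, shape=circle) → count = 2 → Accepted. (color=yellow, count=11, shape=star) → count = 11 → Rejected. (color=yellow, count=9, shape=triangle) → count = 9 → Rejected. (color=yellow, count=7, shape=square) → count = 7 → Rejected. (color=red, count=11, shape=triangle) → count = 11 → Rejected.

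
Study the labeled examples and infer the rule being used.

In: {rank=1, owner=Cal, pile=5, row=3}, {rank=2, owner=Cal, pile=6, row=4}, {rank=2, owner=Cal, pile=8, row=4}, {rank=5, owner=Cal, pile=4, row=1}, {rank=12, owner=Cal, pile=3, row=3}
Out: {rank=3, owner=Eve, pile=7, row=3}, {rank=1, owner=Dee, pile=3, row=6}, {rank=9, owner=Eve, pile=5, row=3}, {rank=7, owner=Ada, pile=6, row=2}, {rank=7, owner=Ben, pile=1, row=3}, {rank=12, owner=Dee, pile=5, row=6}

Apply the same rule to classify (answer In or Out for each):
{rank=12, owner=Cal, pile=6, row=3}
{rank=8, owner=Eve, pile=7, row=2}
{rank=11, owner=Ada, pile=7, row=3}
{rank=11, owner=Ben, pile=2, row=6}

The rule appears to be: owner is Cal.
{rank=12, owner=Cal, pile=6, row=3}: In (owner is Cal).
{rank=8, owner=Eve, pile=7, row=2}: Out (owner is Eve).
{rank=11, owner=Ada, pile=7, row=3}: Out (owner is Ada).
{rank=11, owner=Ben, pile=2, row=6}: Out (owner is Ben).

In, Out, Out, Out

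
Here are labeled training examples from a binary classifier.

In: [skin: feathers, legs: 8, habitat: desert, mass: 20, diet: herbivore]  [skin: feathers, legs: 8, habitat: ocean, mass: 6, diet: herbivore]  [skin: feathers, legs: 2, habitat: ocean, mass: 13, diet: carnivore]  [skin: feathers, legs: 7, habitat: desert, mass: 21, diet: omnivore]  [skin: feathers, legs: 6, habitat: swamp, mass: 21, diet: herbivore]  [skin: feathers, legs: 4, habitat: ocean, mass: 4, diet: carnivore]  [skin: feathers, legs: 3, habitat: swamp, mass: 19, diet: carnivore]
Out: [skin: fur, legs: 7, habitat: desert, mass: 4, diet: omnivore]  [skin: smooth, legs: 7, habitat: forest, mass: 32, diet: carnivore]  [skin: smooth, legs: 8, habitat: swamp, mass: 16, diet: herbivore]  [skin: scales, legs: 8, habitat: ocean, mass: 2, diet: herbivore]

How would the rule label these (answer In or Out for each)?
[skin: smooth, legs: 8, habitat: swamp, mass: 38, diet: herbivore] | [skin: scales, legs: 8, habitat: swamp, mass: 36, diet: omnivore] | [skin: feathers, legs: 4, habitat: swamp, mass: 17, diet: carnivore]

Out, Out, In

All 'In' examples share one property — skin is feathers — and every 'Out' example lacks it.
[skin: smooth, legs: 8, habitat: swamp, mass: 38, diet: herbivore] — skin is smooth, hence Out. [skin: scales, legs: 8, habitat: swamp, mass: 36, diet: omnivore] — skin is scales, hence Out. [skin: feathers, legs: 4, habitat: swamp, mass: 17, diet: carnivore] — skin is feathers, hence In.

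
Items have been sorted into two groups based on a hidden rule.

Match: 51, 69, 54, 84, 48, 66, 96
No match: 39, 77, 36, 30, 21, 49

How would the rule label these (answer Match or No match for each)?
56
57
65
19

One predicate separates the groups cleanly: multiple of 3 AND at least 48.
No match: 56, since 56 = 3·18 + 2, 56 ≥ 48.
Match: 57, since 57 = 3·19, 57 ≥ 48.
No match: 65, since 65 = 3·21 + 2, 65 ≥ 48.
No match: 19, since 19 = 3·6 + 1, 19 < 48.

No match, Match, No match, No match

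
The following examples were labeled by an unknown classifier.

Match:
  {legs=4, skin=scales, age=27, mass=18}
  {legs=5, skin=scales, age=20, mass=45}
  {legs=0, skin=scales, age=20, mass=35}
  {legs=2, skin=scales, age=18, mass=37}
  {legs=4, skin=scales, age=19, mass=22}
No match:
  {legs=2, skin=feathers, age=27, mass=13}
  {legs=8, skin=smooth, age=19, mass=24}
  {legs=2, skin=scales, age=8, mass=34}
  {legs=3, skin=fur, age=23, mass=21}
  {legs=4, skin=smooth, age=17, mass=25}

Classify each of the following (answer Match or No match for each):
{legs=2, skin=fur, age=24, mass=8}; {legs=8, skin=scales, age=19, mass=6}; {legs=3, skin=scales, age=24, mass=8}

No match, Match, Match

The classifier is using: skin is scales AND age ≥ 17.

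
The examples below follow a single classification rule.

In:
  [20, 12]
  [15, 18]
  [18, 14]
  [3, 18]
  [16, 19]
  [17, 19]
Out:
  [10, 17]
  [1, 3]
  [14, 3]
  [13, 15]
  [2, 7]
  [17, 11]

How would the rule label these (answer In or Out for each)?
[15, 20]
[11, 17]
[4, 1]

In, Out, Out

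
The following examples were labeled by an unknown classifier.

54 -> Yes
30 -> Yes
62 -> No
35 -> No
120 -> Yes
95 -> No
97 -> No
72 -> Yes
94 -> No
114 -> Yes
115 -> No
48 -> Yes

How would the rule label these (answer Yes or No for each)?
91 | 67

No, No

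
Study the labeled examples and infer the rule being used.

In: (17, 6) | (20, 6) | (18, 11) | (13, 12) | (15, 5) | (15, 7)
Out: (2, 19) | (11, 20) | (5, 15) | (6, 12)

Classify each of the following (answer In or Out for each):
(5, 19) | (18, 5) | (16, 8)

Out, In, In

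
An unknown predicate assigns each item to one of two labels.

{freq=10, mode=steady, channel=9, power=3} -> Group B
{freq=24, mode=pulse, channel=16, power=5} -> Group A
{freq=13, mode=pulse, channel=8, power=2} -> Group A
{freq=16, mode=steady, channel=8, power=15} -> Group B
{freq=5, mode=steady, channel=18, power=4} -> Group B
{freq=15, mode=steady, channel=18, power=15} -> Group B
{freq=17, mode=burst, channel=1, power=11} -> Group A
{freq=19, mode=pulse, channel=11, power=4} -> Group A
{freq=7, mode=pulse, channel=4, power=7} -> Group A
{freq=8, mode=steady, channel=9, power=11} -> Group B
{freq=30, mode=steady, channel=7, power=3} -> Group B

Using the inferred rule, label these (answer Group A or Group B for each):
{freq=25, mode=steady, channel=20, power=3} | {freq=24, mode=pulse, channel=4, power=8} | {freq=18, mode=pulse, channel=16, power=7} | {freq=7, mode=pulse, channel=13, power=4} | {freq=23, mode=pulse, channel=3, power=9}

'Group A' ⟺ mode is not steady.

Group B, Group A, Group A, Group A, Group A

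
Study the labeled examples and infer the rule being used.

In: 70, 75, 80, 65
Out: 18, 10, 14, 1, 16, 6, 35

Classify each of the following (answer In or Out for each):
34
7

Out, Out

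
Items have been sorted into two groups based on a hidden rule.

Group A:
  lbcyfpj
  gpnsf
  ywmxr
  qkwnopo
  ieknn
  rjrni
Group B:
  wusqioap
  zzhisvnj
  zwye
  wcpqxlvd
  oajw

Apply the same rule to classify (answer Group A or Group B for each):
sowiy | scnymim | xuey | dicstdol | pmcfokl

Every 'Group A' example satisfies: odd length. None of the 'Group B' examples do.
sowiy: length 5, matches → Group A.
scnymim: length 7, matches → Group A.
xuey: length 4, fails the rule → Group B.
dicstdol: length 8, fails the rule → Group B.
pmcfokl: length 7, matches → Group A.

Group A, Group A, Group B, Group B, Group A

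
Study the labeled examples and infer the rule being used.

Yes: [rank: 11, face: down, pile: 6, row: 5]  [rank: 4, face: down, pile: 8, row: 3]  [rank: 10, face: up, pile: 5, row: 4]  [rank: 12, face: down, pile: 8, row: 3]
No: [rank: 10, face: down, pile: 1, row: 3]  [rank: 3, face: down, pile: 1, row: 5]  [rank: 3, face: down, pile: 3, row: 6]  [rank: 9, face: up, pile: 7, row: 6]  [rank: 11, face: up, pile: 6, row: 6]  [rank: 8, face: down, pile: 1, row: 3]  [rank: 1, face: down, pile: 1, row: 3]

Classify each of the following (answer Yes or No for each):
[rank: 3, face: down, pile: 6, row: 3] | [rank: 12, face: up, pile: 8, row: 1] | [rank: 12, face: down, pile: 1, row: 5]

The simplest hypothesis consistent with all the labels is: row ≤ 5 AND pile ≥ 3.
[rank: 3, face: down, pile: 6, row: 3] → row = 3, pile = 6 → Yes.
[rank: 12, face: up, pile: 8, row: 1] → row = 1, pile = 8 → Yes.
[rank: 12, face: down, pile: 1, row: 5] → row = 5, pile = 1 → No.

Yes, Yes, No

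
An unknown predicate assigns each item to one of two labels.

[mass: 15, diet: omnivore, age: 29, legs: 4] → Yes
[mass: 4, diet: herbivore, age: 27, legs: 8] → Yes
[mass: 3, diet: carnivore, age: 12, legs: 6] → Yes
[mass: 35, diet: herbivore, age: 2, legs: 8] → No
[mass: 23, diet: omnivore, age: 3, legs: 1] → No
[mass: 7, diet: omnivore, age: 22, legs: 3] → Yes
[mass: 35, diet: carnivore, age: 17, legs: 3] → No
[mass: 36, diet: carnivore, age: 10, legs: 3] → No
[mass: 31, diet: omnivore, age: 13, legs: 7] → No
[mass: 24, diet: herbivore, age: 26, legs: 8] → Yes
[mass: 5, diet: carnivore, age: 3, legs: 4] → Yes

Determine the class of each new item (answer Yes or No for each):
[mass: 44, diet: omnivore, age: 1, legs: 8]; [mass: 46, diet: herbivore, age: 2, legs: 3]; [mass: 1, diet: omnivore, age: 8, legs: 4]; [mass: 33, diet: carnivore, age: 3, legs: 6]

No, No, Yes, No

One predicate separates the groups cleanly: mass ≤ 24 AND legs ≥ 3.
[mass: 44, diet: omnivore, age: 1, legs: 8] — mass = 44, legs = 8, hence No.
[mass: 46, diet: herbivore, age: 2, legs: 3] — mass = 46, legs = 3, hence No.
[mass: 1, diet: omnivore, age: 8, legs: 4] — mass = 1, legs = 4, hence Yes.
[mass: 33, diet: carnivore, age: 3, legs: 6] — mass = 33, legs = 6, hence No.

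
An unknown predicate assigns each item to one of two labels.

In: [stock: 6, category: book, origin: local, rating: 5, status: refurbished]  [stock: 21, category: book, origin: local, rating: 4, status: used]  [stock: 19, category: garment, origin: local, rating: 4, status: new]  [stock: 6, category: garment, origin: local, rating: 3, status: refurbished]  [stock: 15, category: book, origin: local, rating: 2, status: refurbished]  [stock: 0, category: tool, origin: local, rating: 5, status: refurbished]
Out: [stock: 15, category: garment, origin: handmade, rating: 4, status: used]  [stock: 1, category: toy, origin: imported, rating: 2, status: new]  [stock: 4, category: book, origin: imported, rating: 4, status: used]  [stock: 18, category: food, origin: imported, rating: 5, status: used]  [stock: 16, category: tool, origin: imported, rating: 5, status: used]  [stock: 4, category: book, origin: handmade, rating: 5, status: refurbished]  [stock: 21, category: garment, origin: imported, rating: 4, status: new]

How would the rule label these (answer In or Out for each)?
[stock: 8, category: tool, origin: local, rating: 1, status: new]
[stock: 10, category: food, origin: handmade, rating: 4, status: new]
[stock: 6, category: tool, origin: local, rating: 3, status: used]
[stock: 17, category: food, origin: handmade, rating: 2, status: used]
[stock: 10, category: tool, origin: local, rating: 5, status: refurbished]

In, Out, In, Out, In

Looking at the examples, the only property every 'In' case has and every 'Out' case lacks is: origin is local.
[stock: 8, category: tool, origin: local, rating: 1, status: new] → origin is local → In.
[stock: 10, category: food, origin: handmade, rating: 4, status: new] → origin is handmade → Out.
[stock: 6, category: tool, origin: local, rating: 3, status: used] → origin is local → In.
[stock: 17, category: food, origin: handmade, rating: 2, status: used] → origin is handmade → Out.
[stock: 10, category: tool, origin: local, rating: 5, status: refurbished] → origin is local → In.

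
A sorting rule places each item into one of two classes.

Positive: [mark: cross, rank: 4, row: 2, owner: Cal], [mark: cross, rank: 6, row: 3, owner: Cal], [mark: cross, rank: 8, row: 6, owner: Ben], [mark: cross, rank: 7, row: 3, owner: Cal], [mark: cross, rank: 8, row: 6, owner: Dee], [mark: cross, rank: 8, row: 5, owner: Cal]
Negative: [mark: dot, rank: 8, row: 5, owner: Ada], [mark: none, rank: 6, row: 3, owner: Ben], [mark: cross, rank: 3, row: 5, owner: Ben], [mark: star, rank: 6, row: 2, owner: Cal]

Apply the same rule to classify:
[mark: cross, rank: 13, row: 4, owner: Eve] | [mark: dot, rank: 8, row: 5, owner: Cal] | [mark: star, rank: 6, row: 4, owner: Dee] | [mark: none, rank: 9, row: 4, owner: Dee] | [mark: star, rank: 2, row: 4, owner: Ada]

Positive, Negative, Negative, Negative, Negative

The simplest hypothesis consistent with all the labels is: mark is cross AND rank ≥ 4.
[mark: cross, rank: 13, row: 4, owner: Eve] — mark is cross, rank = 13, hence Positive.
[mark: dot, rank: 8, row: 5, owner: Cal] — mark is dot, rank = 8, hence Negative.
[mark: star, rank: 6, row: 4, owner: Dee] — mark is star, rank = 6, hence Negative.
[mark: none, rank: 9, row: 4, owner: Dee] — mark is none, rank = 9, hence Negative.
[mark: star, rank: 2, row: 4, owner: Ada] — mark is star, rank = 2, hence Negative.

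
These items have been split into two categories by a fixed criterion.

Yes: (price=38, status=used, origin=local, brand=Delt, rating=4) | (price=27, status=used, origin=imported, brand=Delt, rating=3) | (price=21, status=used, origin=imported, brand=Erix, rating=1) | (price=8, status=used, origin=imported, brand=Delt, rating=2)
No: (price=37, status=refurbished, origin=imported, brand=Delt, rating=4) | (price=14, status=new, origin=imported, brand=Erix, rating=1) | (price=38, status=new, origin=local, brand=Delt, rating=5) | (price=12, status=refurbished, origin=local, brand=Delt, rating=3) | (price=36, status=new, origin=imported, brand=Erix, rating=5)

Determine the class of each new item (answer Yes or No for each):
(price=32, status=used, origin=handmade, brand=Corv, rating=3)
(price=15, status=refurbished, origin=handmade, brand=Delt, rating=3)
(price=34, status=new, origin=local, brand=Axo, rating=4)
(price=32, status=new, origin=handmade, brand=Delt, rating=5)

The simplest hypothesis consistent with all the labels is: status is used.
(price=32, status=used, origin=handmade, brand=Corv, rating=3): status is used, qualifies → Yes. (price=15, status=refurbished, origin=handmade, brand=Delt, rating=3): status is refurbished, doesn't match → No. (price=34, status=new, origin=local, brand=Axo, rating=4): status is new, doesn't match → No. (price=32, status=new, origin=handmade, brand=Delt, rating=5): status is new, doesn't match → No.

Yes, No, No, No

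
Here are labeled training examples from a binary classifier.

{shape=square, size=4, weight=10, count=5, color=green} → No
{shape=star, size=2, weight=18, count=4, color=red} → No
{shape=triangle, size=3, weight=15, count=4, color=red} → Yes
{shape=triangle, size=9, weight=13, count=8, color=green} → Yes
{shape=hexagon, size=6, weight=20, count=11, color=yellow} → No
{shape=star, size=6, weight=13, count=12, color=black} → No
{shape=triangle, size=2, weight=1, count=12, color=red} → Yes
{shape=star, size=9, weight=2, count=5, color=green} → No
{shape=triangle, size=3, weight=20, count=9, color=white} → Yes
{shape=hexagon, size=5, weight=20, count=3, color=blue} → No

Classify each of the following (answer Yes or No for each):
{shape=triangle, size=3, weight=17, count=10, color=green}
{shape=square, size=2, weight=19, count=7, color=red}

Yes, No

A rule that fits every label: shape is triangle — true of each 'Yes' example, false of each 'No' one.
{shape=triangle, size=3, weight=17, count=10, color=green} — shape is triangle, hence Yes. {shape=square, size=2, weight=19, count=7, color=red} — shape is square, hence No.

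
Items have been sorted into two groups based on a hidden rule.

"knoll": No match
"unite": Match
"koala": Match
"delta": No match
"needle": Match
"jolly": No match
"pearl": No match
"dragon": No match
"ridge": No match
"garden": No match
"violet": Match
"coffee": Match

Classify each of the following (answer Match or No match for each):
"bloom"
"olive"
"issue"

The rule appears to be: has ≥ 3 vowels.
"bloom": No match (2 vowels).
"olive": Match (3 vowels).
"issue": Match (3 vowels).

No match, Match, Match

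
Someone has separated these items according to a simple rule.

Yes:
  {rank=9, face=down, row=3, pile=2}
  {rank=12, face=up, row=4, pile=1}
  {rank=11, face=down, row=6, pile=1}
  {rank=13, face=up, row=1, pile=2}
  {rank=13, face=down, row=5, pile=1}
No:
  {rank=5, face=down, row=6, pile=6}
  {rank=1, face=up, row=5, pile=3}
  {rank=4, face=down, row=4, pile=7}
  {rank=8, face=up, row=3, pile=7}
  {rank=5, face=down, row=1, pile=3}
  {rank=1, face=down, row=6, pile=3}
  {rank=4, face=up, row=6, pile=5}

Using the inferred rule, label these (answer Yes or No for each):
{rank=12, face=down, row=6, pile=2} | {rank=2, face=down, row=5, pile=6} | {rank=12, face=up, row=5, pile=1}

Yes, No, Yes

The pattern is that an item is 'Yes' exactly when: pile ≤ 2.
{rank=12, face=down, row=6, pile=2} → pile = 2 → Yes. {rank=2, face=down, row=5, pile=6} → pile = 6 → No. {rank=12, face=up, row=5, pile=1} → pile = 1 → Yes.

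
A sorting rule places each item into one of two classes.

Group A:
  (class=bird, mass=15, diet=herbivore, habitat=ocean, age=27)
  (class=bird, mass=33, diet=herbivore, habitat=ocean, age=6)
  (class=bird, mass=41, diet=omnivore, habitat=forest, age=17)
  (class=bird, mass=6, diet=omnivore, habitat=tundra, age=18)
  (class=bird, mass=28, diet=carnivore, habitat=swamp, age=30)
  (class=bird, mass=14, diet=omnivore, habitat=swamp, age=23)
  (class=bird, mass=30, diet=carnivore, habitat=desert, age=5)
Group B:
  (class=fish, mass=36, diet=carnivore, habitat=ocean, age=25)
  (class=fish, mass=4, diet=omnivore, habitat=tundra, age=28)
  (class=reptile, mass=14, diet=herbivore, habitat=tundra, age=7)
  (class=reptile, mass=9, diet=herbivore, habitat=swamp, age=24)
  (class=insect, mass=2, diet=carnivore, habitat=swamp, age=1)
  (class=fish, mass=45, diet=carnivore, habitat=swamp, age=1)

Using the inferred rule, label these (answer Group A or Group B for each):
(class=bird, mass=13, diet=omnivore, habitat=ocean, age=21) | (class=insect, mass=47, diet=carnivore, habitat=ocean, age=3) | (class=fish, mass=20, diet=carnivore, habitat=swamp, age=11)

Group A, Group B, Group B

A rule that fits every label: class is bird — true of each 'Group A' example, false of each 'Group B' one.
(class=bird, mass=13, diet=omnivore, habitat=ocean, age=21): class is bird, passes → Group A. (class=insect, mass=47, diet=carnivore, habitat=ocean, age=3): class is insect, lacks this property → Group B. (class=fish, mass=20, diet=carnivore, habitat=swamp, age=11): class is fish, lacks this property → Group B.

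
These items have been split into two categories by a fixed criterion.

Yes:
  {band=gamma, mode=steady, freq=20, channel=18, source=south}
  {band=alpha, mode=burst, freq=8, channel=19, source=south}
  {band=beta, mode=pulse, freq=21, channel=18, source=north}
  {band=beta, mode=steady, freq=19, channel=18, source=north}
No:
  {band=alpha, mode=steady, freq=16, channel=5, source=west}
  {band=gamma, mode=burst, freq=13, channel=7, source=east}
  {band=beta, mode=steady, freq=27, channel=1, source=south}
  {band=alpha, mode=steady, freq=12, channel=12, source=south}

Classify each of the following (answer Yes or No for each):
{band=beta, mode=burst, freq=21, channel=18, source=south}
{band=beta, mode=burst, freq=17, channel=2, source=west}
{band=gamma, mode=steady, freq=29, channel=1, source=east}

The pattern is that an item is 'Yes' exactly when: channel ≥ 18.
{band=beta, mode=burst, freq=21, channel=18, source=south}: channel = 18, fits → Yes.
{band=beta, mode=burst, freq=17, channel=2, source=west}: channel = 2, fails this test → No.
{band=gamma, mode=steady, freq=29, channel=1, source=east}: channel = 1, fails this test → No.

Yes, No, No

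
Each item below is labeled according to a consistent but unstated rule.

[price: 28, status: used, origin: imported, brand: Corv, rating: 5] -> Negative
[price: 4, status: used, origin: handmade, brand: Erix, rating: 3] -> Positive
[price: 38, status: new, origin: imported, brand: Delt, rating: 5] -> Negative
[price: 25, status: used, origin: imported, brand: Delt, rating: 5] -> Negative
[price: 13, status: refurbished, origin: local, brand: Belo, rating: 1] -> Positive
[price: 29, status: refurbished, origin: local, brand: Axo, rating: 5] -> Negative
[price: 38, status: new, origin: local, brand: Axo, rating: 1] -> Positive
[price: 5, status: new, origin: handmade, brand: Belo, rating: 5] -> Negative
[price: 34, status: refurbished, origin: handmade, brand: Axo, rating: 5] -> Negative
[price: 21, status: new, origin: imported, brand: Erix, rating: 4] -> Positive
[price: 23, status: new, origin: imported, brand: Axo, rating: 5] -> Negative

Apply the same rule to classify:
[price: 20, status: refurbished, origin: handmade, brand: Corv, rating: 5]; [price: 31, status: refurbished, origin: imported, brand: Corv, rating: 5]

Negative, Negative

The pattern is that an item is 'Positive' exactly when: rating ≤ 4.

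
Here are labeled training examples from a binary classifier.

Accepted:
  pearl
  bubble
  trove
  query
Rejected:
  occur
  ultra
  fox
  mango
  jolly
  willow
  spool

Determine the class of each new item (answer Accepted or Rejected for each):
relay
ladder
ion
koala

Accepted, Accepted, Rejected, Rejected

Comparing the two groups points to one rule — contains 'e'.
relay: has 'e', checks out → Accepted.
ladder: has 'e', checks out → Accepted.
ion: no 'e', does not satisfy this → Rejected.
koala: no 'e', does not satisfy this → Rejected.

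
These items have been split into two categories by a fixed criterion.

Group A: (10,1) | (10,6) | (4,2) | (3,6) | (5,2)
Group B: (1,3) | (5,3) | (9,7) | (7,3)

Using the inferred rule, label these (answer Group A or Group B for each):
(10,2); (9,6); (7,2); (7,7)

Comparing the two groups points to one rule — product is even.
(10,2) → 10·2 = 20 → Group A.
(9,6) → 9·6 = 54 → Group A.
(7,2) → 7·2 = 14 → Group A.
(7,7) → 7·7 = 49 → Group B.

Group A, Group A, Group A, Group B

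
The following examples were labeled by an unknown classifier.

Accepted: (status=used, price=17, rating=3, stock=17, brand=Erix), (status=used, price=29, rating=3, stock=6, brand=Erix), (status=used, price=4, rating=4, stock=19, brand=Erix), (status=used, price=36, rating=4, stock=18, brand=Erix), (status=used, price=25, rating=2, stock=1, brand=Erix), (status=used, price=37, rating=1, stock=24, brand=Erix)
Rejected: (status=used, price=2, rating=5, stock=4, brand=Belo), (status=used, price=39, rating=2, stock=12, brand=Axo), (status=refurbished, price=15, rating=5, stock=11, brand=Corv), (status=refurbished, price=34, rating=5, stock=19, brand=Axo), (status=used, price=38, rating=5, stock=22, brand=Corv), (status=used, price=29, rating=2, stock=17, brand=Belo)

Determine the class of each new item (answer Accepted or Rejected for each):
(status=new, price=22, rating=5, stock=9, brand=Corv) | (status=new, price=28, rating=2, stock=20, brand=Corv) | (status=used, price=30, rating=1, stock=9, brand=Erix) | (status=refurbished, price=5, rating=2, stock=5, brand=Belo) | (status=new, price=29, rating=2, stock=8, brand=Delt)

Rejected, Rejected, Accepted, Rejected, Rejected

All 'Accepted' examples share one property — brand is Erix — and every 'Rejected' example lacks it.
(status=new, price=22, rating=5, stock=9, brand=Corv) → brand is Corv → Rejected.
(status=new, price=28, rating=2, stock=20, brand=Corv) → brand is Corv → Rejected.
(status=used, price=30, rating=1, stock=9, brand=Erix) → brand is Erix → Accepted.
(status=refurbished, price=5, rating=2, stock=5, brand=Belo) → brand is Belo → Rejected.
(status=new, price=29, rating=2, stock=8, brand=Delt) → brand is Delt → Rejected.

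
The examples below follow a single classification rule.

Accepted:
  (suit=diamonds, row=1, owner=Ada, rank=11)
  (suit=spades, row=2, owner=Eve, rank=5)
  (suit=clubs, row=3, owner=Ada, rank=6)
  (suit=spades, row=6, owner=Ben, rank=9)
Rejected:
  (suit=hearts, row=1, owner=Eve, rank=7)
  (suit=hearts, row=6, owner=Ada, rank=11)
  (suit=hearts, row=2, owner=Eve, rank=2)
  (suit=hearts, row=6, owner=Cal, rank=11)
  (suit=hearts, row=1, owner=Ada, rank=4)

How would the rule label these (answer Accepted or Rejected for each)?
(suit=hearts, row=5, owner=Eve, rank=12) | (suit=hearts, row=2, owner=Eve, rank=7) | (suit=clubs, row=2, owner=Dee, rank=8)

Rejected, Rejected, Accepted

Every 'Accepted' example satisfies: suit is not hearts. None of the 'Rejected' examples do.
(suit=hearts, row=5, owner=Eve, rank=12) — suit is hearts, hence Rejected.
(suit=hearts, row=2, owner=Eve, rank=7) — suit is hearts, hence Rejected.
(suit=clubs, row=2, owner=Dee, rank=8) — suit is clubs, hence Accepted.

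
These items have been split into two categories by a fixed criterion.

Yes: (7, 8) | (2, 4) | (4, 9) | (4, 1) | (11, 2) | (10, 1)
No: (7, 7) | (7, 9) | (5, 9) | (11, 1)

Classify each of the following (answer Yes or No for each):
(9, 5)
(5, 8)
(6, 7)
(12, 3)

No, Yes, Yes, Yes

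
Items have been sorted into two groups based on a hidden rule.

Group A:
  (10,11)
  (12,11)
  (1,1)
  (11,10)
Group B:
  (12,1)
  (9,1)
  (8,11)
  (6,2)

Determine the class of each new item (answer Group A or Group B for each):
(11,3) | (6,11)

'Group A' ⟺ |first − second| ≤ 1.
(11,3): Group B (|11−3| = 8). (6,11): Group B (|6−11| = 5).

Group B, Group B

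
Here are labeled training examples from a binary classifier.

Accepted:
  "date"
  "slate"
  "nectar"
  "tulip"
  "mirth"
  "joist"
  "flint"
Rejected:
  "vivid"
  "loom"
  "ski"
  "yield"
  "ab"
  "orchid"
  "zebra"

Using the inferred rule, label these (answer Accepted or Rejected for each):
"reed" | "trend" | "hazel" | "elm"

The pattern is that an item is 'Accepted' exactly when: contains 't'.
Rejected: "reed", since no 't'. Accepted: "trend", since has 't'. Rejected: "hazel", since no 't'. Rejected: "elm", since no 't'.

Rejected, Accepted, Rejected, Rejected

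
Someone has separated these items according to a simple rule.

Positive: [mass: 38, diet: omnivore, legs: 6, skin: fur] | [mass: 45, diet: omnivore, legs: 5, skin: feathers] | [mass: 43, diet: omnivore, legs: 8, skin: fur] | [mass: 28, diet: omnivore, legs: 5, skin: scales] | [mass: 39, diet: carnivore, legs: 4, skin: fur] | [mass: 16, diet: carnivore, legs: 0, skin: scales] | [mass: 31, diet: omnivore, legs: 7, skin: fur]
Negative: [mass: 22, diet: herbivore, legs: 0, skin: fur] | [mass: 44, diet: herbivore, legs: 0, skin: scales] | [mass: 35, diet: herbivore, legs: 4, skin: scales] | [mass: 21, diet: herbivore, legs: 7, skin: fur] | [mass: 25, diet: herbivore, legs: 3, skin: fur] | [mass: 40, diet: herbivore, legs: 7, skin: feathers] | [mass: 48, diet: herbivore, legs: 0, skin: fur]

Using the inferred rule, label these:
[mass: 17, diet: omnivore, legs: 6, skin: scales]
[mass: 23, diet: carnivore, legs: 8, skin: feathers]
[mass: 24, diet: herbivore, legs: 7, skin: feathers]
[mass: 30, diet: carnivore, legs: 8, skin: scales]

Checking candidate rules against both groups, what survives is: diet is not herbivore.
[mass: 17, diet: omnivore, legs: 6, skin: scales]: diet is omnivore, fits → Positive.
[mass: 23, diet: carnivore, legs: 8, skin: feathers]: diet is carnivore, fits → Positive.
[mass: 24, diet: herbivore, legs: 7, skin: feathers]: diet is herbivore, fails the rule → Negative.
[mass: 30, diet: carnivore, legs: 8, skin: scales]: diet is carnivore, fits → Positive.

Positive, Positive, Negative, Positive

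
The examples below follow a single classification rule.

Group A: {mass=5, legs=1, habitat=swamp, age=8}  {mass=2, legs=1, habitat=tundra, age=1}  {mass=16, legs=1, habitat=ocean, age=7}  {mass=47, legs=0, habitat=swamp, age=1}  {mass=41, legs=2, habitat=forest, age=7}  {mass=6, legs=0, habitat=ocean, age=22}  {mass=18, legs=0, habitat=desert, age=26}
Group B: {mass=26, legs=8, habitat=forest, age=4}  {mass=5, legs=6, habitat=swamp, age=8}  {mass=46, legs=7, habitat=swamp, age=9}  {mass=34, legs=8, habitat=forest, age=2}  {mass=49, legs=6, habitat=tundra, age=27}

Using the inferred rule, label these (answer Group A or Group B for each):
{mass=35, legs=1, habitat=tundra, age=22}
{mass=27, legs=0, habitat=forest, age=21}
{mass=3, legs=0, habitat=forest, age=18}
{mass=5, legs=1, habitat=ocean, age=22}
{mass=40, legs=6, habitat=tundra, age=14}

The rule appears to be: legs ≤ 2.
{mass=35, legs=1, habitat=tundra, age=22}: legs = 1 — matches, so Group A. {mass=27, legs=0, habitat=forest, age=21}: legs = 0 — matches, so Group A. {mass=3, legs=0, habitat=forest, age=18}: legs = 0 — matches, so Group A. {mass=5, legs=1, habitat=ocean, age=22}: legs = 1 — matches, so Group A. {mass=40, legs=6, habitat=tundra, age=14}: legs = 6 — fails this test, so Group B.

Group A, Group A, Group A, Group A, Group B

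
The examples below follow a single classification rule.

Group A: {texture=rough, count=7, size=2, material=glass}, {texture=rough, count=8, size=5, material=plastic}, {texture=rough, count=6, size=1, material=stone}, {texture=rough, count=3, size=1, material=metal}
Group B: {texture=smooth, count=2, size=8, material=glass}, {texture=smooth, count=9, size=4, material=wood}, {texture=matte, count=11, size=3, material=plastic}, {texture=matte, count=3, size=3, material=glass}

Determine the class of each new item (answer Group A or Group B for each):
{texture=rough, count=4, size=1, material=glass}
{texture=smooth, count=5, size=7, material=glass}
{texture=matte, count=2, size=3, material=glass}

Group A, Group B, Group B

Checking candidate rules against both groups, what survives is: texture is rough.
{texture=rough, count=4, size=1, material=glass}: texture is rough — qualifies, so Group A.
{texture=smooth, count=5, size=7, material=glass}: texture is smooth — doesn't qualify, so Group B.
{texture=matte, count=2, size=3, material=glass}: texture is matte — doesn't qualify, so Group B.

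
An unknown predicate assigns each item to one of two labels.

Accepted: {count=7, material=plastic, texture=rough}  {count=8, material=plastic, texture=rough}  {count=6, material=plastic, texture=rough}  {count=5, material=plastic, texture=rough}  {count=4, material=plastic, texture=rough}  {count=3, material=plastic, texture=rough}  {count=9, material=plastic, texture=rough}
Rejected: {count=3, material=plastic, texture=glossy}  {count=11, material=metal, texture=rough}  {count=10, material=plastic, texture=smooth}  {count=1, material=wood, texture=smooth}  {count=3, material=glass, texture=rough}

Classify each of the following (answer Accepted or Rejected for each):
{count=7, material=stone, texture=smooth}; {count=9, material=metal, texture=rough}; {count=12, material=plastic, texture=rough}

Rejected, Rejected, Accepted

The common property of the 'Accepted' items is: texture is rough AND material is plastic. No 'Rejected' item has it.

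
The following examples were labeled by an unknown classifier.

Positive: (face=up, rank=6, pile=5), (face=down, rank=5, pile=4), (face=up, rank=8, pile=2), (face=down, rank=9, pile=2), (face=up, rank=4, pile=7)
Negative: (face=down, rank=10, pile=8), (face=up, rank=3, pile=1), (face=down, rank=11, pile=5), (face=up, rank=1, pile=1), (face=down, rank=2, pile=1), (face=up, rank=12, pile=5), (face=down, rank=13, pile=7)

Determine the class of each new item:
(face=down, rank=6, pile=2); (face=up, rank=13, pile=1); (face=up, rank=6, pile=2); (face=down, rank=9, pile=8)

The common property of the 'Positive' items is: pile ≥ 2 AND rank ≤ 9. No 'Negative' item has it.
(face=down, rank=6, pile=2): pile = 2, rank = 6 — satisfies this, so Positive. (face=up, rank=13, pile=1): pile = 1, rank = 13 — does not satisfy this, so Negative. (face=up, rank=6, pile=2): pile = 2, rank = 6 — satisfies this, so Positive. (face=down, rank=9, pile=8): pile = 8, rank = 9 — satisfies this, so Positive.

Positive, Negative, Positive, Positive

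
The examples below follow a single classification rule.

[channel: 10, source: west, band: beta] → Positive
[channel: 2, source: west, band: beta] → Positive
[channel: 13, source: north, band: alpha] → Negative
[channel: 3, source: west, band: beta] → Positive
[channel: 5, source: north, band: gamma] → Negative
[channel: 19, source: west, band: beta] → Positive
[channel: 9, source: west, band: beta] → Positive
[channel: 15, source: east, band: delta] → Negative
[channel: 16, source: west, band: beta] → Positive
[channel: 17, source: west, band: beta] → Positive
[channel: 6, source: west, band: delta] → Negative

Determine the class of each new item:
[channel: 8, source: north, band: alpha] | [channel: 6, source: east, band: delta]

Negative, Negative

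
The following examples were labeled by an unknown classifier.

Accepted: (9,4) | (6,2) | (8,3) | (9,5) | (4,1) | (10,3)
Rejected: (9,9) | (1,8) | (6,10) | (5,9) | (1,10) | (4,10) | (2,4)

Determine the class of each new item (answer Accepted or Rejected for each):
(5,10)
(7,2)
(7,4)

Rejected, Accepted, Accepted

All 'Accepted' examples share one property — first > second — and every 'Rejected' example lacks it.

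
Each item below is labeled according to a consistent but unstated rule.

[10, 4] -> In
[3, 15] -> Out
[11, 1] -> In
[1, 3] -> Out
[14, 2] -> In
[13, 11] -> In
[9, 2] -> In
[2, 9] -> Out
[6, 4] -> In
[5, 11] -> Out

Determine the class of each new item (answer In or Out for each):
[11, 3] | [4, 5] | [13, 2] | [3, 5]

In, Out, In, Out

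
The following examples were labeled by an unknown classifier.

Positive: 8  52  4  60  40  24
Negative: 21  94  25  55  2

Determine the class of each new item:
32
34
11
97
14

Positive, Negative, Negative, Negative, Negative

The simplest hypothesis consistent with all the labels is: multiple of 4.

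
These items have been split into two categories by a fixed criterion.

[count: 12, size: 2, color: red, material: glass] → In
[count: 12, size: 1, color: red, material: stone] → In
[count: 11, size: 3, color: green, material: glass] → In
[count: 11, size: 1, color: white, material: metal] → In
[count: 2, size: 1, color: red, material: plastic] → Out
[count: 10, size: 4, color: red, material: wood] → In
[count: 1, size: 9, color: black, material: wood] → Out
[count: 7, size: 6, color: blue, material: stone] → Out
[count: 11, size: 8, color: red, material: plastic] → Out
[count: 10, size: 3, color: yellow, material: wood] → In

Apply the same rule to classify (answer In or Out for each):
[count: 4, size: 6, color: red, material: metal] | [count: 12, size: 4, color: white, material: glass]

The rule appears to be: size ≤ 4 AND count ≥ 7.

Out, In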